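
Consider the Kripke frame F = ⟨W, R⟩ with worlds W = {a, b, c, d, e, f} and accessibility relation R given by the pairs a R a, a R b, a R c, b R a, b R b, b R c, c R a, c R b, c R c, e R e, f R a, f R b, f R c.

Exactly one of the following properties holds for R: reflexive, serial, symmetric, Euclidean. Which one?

Reflexive: no — d is not related to itself.
Serial: no — d has no R-successor.
Symmetric: no — f R a but not a R f.
Euclidean: yes — any two successors of a common world are R-related.
Only Euclidean holds.

Euclidean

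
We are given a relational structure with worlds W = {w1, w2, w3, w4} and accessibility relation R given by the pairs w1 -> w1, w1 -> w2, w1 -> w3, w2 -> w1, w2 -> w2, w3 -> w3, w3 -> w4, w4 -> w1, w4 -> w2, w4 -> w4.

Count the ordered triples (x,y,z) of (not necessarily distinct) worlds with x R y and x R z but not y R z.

Enumerating: (w1,w2,w3), (w1,w3,w1), (w1,w3,w2), (w3,w4,w3), (w4,w1,w4), (w4,w2,w4).

6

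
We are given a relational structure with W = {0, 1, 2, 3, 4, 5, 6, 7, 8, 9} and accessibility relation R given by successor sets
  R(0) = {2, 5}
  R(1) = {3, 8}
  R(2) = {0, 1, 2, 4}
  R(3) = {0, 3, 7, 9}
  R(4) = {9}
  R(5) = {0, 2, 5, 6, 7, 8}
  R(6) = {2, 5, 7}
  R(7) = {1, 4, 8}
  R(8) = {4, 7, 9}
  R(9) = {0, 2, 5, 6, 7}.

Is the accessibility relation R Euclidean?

No

Euclidean: no — 0 R 2 and 0 R 5, but not 2 R 5.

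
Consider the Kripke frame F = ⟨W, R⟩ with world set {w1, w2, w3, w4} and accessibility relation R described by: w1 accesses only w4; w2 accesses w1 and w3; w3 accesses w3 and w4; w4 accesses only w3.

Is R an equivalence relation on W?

No

Reflexive: no — w1 is not related to itself.
Symmetric: no — w1 R w4 but not w4 R w1.
Transitive: no — w1 R w4 and w4 R w3, but not w1 R w3.
So R is not an equivalence relation.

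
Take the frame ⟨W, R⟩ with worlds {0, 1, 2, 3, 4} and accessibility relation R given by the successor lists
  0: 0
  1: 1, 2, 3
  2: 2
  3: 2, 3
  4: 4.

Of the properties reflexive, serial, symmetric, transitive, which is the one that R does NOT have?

Reflexive: yes — every world is R-related to itself.
Serial: yes — every world has a successor (e.g. 0 R 0).
Symmetric: no — 1 R 2 but not 2 R 1.
Transitive: yes — every two-step R-path is closed by a direct edge.
Only symmetric fails.

symmetric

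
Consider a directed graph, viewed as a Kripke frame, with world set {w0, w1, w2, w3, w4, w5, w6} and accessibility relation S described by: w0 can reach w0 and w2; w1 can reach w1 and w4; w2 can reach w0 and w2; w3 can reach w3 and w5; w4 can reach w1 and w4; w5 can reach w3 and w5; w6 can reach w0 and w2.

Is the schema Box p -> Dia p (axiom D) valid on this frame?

Axiom D corresponds to the accessibility relation being serial.
Serial: yes — every world has a successor (e.g. w0 S w0).

Yes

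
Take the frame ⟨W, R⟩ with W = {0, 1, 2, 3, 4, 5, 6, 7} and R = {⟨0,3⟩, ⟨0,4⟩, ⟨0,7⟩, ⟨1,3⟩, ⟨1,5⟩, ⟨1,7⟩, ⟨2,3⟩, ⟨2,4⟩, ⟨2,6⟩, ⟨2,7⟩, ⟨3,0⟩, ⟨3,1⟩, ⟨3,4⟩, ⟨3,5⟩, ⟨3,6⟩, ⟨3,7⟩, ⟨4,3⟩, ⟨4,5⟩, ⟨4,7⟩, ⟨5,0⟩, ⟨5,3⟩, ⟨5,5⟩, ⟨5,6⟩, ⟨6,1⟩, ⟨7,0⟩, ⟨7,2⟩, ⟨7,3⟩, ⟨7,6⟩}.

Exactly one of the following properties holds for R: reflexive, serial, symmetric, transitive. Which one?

serial

Reflexive: no — 0 is not related to itself.
Serial: yes — every world has a successor (e.g. 0 R 3).
Symmetric: no — 0 R 4 but not 4 R 0.
Transitive: no — 0 R 3 and 3 R 1, but not 0 R 1.
Only serial holds.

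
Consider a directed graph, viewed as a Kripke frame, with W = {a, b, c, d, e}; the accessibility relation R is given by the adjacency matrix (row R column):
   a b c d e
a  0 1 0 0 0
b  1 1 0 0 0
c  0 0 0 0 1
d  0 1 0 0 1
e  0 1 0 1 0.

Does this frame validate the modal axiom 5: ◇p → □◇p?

The schema 5 characterises exactly the Euclidean frames.
Euclidean: no — d R b and d R e, but not b R e.

No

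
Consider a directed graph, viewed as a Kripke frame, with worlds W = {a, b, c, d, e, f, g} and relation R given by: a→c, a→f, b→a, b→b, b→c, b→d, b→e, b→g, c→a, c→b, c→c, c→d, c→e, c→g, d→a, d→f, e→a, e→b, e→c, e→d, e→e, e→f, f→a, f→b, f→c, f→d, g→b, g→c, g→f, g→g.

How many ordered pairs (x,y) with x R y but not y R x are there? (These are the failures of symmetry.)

Enumerating: (b,a), (b,d), (c,d), (d,a), (e,a), (e,d), (e,f), (f,b), (f,c), (g,f).

10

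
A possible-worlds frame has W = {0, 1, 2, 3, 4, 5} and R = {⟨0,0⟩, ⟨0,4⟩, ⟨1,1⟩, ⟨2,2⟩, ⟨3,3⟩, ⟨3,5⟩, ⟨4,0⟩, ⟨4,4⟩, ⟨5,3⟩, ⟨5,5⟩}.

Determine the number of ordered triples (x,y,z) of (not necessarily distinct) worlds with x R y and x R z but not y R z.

0

R is Euclidean; there are no such tuples.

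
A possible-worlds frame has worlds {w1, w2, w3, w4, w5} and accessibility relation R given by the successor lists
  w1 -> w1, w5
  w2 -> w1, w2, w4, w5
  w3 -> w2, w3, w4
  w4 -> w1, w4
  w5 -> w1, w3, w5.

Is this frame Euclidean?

No

Euclidean: no — w2 R w1 and w2 R w4, but not w1 R w4.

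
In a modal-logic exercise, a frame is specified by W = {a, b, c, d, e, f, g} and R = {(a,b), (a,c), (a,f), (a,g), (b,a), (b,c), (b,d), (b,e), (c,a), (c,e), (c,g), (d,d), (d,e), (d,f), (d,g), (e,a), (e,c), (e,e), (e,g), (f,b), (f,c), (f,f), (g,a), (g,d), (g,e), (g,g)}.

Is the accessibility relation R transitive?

Transitive: no — a R b and b R d, but not a R d.

No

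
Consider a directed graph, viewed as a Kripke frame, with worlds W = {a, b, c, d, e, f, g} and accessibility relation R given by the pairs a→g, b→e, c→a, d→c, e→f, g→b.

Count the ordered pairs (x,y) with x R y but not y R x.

Enumerating: (a,g), (b,e), (c,a), (d,c), (e,f), (g,b).

6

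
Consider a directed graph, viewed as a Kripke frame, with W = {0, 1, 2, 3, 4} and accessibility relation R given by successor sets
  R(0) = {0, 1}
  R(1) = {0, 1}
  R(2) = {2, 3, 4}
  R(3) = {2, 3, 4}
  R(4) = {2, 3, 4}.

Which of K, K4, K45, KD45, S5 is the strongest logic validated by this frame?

S5

Transitive (axiom 4): yes — every two-step R-path is closed by a direct edge.
Euclidean (axiom 5): yes — any two successors of a common world are R-related.
Serial (axiom D): yes — every world has a successor (e.g. 0 R 0).
Reflexive (axiom T): yes — every world is R-related to itself.
So F validates K, K4, K45, KD45, S5. The strongest is S5.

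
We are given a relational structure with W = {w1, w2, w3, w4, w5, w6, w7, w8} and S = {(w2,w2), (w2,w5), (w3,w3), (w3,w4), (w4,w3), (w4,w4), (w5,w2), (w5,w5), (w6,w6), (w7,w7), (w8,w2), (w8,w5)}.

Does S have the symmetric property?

No

Symmetric: no — w8 S w2 but not w2 S w8.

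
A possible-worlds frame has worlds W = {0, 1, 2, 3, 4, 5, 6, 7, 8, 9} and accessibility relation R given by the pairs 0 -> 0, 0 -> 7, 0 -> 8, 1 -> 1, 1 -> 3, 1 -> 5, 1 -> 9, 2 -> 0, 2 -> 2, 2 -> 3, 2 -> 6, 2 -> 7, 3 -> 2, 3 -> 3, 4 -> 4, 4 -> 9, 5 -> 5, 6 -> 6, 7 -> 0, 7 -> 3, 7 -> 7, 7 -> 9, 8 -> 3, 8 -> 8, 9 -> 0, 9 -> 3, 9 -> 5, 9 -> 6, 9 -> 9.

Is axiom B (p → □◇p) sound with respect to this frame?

No

By correspondence theory, B is valid on a frame iff R is symmetric.
Symmetric: no — 0 R 8 but not 8 R 0.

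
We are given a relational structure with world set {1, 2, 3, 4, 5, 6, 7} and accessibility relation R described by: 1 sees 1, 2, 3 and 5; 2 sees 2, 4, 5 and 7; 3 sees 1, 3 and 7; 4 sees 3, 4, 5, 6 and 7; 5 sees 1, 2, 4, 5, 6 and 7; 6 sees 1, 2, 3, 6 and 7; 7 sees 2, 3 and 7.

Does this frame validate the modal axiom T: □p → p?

By correspondence theory, T is valid on a frame iff R is reflexive.
Reflexive: yes — every world is R-related to itself.

Yes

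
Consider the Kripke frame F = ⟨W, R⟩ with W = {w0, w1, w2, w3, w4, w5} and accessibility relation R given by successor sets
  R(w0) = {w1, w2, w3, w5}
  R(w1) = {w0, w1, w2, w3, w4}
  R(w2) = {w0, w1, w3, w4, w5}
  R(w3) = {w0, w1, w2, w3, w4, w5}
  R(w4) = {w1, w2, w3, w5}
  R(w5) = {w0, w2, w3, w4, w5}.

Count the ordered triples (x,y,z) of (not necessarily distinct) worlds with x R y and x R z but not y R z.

Enumerating: (w0,w1,w5), (w0,w2,w2), (w0,w5,w1), (w1,w0,w0), (w1,w0,w4), (w1,w2,w2), (w1,w4,w0), (w1,w4,w4), (w2,w0,w0), (w2,w0,w4), (w2,w1,w5), (w2,w4,w0), … and 17 more.
Total: 29.

29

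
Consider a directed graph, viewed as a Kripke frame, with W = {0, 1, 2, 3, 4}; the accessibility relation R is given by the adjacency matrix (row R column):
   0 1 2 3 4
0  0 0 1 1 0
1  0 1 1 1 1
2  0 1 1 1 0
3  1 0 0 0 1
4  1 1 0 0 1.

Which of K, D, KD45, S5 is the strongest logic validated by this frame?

D

Serial (axiom D): yes — every world has a successor (e.g. 0 R 2).
Euclidean (axiom 5): no — 0 R 3 and 0 R 2, but not 3 R 2.
Transitive (axiom 4): no — 0 R 2 and 2 R 1, but not 0 R 1.
Reflexive (axiom T): no — 0 is not related to itself.
So F validates K, D; KD45 would additionally require R to be Euclidean and transitive. The strongest is D.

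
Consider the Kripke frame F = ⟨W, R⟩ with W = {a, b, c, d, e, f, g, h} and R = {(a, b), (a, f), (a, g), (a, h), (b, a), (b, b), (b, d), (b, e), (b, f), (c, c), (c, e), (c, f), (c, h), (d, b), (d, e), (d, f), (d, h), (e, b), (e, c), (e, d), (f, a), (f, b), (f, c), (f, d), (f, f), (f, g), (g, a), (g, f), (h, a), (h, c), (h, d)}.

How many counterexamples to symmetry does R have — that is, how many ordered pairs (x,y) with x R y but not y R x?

R is symmetric; there are no such tuples.

0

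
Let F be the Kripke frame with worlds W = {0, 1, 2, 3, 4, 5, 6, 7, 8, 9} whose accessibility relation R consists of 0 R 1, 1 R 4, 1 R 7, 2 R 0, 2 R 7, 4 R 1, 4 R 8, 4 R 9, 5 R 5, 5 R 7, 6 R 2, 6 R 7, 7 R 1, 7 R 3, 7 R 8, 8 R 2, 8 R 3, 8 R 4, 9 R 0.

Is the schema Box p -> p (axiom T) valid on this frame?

No

By correspondence theory, T is valid on a frame iff R is reflexive.
Reflexive: no — 0 is not related to itself.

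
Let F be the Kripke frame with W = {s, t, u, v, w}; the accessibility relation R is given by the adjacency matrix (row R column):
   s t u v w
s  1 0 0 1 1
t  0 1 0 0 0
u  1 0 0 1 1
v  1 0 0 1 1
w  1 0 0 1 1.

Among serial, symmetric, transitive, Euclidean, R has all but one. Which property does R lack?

symmetric

Serial: yes — every world has a successor (e.g. s R s).
Symmetric: no — u R s but not s R u.
Transitive: yes — every two-step R-path is closed by a direct edge.
Euclidean: yes — any two successors of a common world are R-related.
Only symmetric fails.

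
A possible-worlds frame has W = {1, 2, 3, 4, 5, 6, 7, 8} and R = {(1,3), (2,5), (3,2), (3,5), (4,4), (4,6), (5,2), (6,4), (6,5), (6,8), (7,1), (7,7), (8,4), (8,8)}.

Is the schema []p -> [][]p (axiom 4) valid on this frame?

By correspondence theory, 4 is valid on a frame iff R is transitive.
Transitive: no — 1 R 3 and 3 R 2, but not 1 R 2.

No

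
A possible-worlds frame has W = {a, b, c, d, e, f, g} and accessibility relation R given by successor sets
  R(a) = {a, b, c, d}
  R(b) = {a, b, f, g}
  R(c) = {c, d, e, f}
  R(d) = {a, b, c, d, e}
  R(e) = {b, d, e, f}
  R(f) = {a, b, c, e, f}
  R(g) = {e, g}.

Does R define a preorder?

No

Reflexive: yes — every world is R-related to itself.
Transitive: no — a R b and b R f, but not a R f.
So R is not a preorder.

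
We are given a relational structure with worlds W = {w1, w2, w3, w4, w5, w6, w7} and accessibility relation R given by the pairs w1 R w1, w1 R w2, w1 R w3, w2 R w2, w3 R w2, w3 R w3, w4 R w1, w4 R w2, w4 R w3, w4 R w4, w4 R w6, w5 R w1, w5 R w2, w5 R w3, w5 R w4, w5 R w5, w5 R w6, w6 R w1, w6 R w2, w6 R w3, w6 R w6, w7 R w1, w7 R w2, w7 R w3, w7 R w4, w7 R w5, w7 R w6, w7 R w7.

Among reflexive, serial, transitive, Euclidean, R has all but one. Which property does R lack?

Reflexive: yes — every world is R-related to itself.
Serial: yes — every world has a successor (e.g. w1 R w1).
Transitive: yes — every two-step R-path is closed by a direct edge.
Euclidean: no — w1 R w2 and w1 R w3, but not w2 R w3.
Only Euclidean fails.

Euclidean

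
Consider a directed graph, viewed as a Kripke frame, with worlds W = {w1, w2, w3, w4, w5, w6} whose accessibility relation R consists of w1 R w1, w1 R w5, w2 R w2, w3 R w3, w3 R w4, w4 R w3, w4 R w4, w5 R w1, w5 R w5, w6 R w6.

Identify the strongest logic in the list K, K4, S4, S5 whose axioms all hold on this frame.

Transitive (axiom 4): yes — every two-step R-path is closed by a direct edge.
Reflexive (axiom T): yes — every world is R-related to itself.
Euclidean (axiom 5): yes — any two successors of a common world are R-related.
So F validates K, K4, S4, S5. The strongest is S5.

S5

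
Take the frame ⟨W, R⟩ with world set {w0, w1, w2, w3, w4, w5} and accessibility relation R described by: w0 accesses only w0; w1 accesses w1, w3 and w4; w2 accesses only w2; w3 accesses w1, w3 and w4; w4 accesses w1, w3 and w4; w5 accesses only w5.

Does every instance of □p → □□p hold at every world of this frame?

Axiom 4 corresponds to the accessibility relation being transitive.
Transitive: yes — every two-step R-path is closed by a direct edge.

Yes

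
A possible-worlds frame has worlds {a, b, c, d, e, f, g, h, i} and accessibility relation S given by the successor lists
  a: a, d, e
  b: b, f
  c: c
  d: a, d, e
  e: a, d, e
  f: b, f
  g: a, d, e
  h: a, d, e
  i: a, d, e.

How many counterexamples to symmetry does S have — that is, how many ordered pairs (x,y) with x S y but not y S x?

Enumerating: (g,a), (g,d), (g,e), (h,a), (h,d), (h,e), (i,a), (i,d), (i,e).

9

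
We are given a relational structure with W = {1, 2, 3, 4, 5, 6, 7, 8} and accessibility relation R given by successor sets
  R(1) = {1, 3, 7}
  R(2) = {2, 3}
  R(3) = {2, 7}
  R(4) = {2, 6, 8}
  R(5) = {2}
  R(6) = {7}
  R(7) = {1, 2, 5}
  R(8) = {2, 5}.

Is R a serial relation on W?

Yes

Serial: yes — every world has a successor (e.g. 1 R 1).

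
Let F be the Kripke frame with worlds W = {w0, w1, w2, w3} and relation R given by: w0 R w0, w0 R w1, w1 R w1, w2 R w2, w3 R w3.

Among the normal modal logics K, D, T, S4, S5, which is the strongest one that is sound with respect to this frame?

S4

Serial (axiom D): yes — every world has a successor (e.g. w0 R w0).
Reflexive (axiom T): yes — every world is R-related to itself.
Transitive (axiom 4): yes — every two-step R-path is closed by a direct edge.
Euclidean (axiom 5): no — w0 R w1 and w0 R w0, but not w1 R w0.
So F validates K, D, T, S4; S5 would additionally require R to be Euclidean. The strongest is S4.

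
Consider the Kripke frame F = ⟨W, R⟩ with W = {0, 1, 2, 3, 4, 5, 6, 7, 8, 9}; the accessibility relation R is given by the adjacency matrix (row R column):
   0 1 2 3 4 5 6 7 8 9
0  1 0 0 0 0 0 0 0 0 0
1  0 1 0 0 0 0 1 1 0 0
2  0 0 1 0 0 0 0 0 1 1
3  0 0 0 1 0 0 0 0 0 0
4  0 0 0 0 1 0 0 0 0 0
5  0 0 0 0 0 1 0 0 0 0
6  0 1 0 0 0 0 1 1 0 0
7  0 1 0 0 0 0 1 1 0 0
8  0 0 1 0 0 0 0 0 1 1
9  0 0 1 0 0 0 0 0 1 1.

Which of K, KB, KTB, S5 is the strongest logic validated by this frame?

Symmetric (axiom B): yes — every pair in R has its reverse in R.
Reflexive (axiom T): yes — every world is R-related to itself.
Euclidean (axiom 5): yes — any two successors of a common world are R-related.
So F validates K, KB, KTB, S5. The strongest is S5.

S5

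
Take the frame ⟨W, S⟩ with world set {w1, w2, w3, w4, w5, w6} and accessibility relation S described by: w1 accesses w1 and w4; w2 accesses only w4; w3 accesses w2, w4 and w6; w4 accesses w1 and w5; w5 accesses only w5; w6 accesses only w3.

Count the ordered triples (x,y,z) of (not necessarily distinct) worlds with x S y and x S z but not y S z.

Enumerating: (w1,w4,w4), (w2,w4,w4), (w3,w2,w2), (w3,w2,w6), (w3,w4,w2), (w3,w4,w4), (w3,w4,w6), (w3,w6,w2), (w3,w6,w4), (w3,w6,w6), (w4,w1,w5), (w4,w5,w1), (w6,w3,w3).

13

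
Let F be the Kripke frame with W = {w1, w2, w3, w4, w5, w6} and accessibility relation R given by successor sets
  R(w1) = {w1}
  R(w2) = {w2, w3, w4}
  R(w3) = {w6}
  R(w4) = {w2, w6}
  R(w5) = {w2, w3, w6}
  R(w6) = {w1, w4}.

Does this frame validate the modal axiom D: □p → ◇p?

The schema D characterises exactly the serial frames.
Serial: yes — every world has a successor (e.g. w1 R w1).

Yes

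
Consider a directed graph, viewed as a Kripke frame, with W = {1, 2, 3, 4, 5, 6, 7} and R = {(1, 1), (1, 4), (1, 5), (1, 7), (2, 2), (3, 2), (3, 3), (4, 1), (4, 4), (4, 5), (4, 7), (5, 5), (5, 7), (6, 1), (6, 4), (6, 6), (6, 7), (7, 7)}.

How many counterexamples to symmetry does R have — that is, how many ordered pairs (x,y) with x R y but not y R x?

Enumerating: (1,5), (1,7), (3,2), (4,5), (4,7), (5,7), (6,1), (6,4), (6,7).

9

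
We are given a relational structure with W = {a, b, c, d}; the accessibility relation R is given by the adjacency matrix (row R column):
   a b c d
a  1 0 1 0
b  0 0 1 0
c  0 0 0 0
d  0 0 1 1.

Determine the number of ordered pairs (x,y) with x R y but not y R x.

Enumerating: (a,c), (b,c), (d,c).

3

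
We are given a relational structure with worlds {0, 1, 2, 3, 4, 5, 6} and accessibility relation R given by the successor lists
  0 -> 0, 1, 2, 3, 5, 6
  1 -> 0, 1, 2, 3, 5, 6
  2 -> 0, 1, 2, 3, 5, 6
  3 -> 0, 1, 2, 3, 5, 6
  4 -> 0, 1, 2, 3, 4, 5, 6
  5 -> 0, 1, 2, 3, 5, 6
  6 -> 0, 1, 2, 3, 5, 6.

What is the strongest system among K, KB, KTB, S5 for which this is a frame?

K

Symmetric (axiom B): no — 4 R 0 but not 0 R 4.
Reflexive (axiom T): yes — every world is R-related to itself.
Euclidean (axiom 5): no — 4 R 0 and 4 R 4, but not 0 R 4.
So F validates K; KB would additionally require R to be symmetric. The strongest is K.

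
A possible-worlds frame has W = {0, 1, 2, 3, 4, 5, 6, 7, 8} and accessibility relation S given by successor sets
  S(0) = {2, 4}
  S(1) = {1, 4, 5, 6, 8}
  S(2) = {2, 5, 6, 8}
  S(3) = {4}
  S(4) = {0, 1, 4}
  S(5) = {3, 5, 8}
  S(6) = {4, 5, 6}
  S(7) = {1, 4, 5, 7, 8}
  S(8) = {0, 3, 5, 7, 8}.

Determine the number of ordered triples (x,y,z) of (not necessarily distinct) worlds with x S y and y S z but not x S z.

38

Enumerating: (0,2,5), (0,2,6), (0,2,8), (0,4,0), (0,4,1), (1,4,0), (1,5,3), (1,8,0), (1,8,3), (1,8,7), (2,5,3), (2,6,4), … and 26 more.
Total: 38.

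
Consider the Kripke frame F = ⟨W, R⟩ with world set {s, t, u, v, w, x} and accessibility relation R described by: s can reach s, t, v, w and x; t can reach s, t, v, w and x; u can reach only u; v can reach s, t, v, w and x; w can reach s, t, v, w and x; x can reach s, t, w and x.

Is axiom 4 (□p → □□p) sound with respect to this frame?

Axiom 4 corresponds to the accessibility relation being transitive.
Transitive: no — x R s and s R v, but not x R v.

No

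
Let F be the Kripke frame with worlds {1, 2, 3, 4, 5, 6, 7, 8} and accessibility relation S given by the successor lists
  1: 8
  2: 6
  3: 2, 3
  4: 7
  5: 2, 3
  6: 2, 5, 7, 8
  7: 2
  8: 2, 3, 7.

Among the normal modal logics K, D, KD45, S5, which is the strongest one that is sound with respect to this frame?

Serial (axiom D): yes — every world has a successor (e.g. 1 S 8).
Euclidean (axiom 5): no — 5 S 2 and 5 S 3, but not 2 S 3.
Transitive (axiom 4): no — 1 S 8 and 8 S 2, but not 1 S 2.
Reflexive (axiom T): no — 1 is not related to itself.
So F validates K, D; KD45 would additionally require S to be Euclidean and transitive. The strongest is D.

D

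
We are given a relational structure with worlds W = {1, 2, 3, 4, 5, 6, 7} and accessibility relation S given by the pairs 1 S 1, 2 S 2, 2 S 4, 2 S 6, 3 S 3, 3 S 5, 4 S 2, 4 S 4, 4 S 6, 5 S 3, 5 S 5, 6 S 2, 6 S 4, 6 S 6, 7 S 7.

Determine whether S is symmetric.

Symmetric: yes — every pair in S has its reverse in S.

Yes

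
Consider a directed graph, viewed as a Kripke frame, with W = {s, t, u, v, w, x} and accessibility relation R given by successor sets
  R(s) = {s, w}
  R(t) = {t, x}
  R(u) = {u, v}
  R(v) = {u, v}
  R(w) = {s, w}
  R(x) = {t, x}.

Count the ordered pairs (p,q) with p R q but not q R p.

0

R is symmetric; there are no such tuples.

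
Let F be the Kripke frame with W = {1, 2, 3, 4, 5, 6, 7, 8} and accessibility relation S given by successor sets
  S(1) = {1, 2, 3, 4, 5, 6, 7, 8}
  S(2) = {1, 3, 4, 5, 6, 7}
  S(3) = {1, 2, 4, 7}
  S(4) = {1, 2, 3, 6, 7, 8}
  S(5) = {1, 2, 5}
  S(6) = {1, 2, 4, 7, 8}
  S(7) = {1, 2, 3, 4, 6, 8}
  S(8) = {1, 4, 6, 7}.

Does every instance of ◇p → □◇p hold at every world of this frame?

No

Axiom 5 corresponds to the accessibility relation being Euclidean.
Euclidean: no — 1 S 2 and 1 S 8, but not 2 S 8.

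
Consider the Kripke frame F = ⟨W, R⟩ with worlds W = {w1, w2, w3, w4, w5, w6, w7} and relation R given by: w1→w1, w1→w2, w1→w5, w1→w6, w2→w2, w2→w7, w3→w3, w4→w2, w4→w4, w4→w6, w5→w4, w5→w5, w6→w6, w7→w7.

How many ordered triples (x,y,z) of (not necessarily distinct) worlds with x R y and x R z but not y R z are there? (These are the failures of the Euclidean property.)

Enumerating: (w1,w2,w1), (w1,w2,w5), (w1,w2,w6), (w1,w5,w1), (w1,w5,w2), (w1,w5,w6), (w1,w6,w1), (w1,w6,w2), (w1,w6,w5), (w2,w7,w2), (w4,w2,w4), (w4,w2,w6), (w4,w6,w2), (w4,w6,w4), (w5,w4,w5).

15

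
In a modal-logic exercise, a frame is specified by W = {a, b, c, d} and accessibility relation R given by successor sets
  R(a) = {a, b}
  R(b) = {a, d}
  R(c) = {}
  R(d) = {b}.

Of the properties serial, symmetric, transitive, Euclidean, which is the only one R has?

Serial: no — c has no R-successor.
Symmetric: yes — every pair in R has its reverse in R.
Transitive: no — a R b and b R d, but not a R d.
Euclidean: no — b R a and b R d, but not a R d.
Only symmetric holds.

symmetric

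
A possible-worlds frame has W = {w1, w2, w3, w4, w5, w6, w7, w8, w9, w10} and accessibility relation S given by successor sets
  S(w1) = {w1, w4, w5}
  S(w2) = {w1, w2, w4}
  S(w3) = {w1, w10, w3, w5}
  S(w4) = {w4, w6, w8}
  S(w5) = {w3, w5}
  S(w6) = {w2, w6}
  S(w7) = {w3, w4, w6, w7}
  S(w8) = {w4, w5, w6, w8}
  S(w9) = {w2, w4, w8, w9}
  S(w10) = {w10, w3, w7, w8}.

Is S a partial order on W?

Reflexive: yes — every world is S-related to itself.
Transitive: no — w1 S w4 and w4 S w6, but not w1 S w6.
Antisymmetric: no — w10 S w3 and w3 S w10 with w10 ≠ w3.
So S is not a partial order.

No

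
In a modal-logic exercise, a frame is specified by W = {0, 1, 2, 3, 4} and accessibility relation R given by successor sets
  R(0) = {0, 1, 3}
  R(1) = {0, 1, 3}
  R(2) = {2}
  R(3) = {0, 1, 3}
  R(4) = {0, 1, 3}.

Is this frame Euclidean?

Euclidean: yes — any two successors of a common world are R-related.

Yes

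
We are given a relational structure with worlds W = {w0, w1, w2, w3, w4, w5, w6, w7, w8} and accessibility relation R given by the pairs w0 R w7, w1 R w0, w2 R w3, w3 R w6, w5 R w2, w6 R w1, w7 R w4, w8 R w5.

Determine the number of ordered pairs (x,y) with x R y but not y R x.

Enumerating: (w0,w7), (w1,w0), (w2,w3), (w3,w6), (w5,w2), (w6,w1), (w7,w4), (w8,w5).

8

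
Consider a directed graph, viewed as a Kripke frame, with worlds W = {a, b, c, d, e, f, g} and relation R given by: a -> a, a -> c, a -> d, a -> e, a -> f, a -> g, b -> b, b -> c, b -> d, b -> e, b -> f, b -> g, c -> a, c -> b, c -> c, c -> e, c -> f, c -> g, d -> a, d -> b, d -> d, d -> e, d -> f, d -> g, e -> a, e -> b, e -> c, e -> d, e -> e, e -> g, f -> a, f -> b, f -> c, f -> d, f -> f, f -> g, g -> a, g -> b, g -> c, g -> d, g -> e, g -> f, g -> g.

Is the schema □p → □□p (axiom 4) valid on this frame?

The schema 4 characterises exactly the transitive frames.
Transitive: no — a R c and c R b, but not a R b.

No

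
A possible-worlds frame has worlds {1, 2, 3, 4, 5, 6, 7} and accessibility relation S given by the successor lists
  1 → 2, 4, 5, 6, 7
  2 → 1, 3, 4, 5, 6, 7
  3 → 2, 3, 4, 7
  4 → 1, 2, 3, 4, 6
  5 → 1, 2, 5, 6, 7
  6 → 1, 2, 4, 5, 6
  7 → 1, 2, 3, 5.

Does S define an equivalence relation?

No

Reflexive: no — 1 is not related to itself.
Symmetric: yes — every pair in S has its reverse in S.
Transitive: no — 1 S 2 and 2 S 3, but not 1 S 3.
So S is not an equivalence relation.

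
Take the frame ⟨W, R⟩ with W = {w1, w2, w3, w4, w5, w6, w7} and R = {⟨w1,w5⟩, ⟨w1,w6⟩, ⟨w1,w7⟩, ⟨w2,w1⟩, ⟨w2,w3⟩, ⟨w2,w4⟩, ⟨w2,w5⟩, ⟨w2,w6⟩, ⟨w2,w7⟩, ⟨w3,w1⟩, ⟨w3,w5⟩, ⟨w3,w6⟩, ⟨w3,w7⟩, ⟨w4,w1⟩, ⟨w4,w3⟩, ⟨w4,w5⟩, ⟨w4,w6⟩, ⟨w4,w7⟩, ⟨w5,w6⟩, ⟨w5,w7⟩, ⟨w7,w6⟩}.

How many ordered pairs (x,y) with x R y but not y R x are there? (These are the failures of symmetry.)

21

Enumerating: (w1,w5), (w1,w6), (w1,w7), (w2,w1), (w2,w3), (w2,w4), (w2,w5), (w2,w6), (w2,w7), (w3,w1), (w3,w5), (w3,w6), … and 9 more.
Total: 21.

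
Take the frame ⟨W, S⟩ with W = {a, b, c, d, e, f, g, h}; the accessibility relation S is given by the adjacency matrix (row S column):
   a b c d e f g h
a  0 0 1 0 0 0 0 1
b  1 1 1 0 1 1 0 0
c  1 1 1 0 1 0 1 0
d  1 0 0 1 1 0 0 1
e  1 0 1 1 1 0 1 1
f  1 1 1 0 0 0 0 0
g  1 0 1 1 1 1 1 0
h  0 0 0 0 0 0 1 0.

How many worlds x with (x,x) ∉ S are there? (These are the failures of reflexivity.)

Enumerating: a, f, h.

3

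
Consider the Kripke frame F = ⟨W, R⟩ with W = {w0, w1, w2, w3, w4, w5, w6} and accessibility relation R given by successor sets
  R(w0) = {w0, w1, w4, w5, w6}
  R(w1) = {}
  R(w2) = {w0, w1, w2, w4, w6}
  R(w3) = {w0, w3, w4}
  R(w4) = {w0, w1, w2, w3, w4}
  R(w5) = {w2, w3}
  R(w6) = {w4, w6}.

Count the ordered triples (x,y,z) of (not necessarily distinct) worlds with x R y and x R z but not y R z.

39

Enumerating: (w0,w1,w0), (w0,w1,w1), (w0,w1,w4), (w0,w1,w5), (w0,w1,w6), (w0,w4,w5), (w0,w4,w6), (w0,w5,w0), (w0,w5,w1), (w0,w5,w4), (w0,w5,w5), (w0,w5,w6), … and 27 more.
Total: 39.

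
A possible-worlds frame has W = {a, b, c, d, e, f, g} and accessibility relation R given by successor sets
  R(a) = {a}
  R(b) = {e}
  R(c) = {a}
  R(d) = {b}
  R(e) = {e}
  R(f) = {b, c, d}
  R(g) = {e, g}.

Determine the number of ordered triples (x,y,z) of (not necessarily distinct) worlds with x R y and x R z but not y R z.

Enumerating: (d,b,b), (f,b,b), (f,b,c), (f,b,d), (f,c,b), (f,c,c), (f,c,d), (f,d,c), (f,d,d), (g,e,g).

10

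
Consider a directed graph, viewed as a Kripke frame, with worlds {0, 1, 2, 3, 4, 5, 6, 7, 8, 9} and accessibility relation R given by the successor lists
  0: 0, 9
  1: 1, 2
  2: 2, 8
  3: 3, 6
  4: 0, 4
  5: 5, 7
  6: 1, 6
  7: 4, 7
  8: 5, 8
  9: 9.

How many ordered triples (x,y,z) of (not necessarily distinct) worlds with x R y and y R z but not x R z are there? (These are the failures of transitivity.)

Enumerating: (1,2,8), (2,8,5), (3,6,1), (4,0,9), (5,7,4), (6,1,2), (7,4,0), (8,5,7).

8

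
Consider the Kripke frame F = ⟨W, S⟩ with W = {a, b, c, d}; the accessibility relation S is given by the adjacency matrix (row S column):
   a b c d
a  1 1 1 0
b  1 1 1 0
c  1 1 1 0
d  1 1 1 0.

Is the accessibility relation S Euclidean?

Yes

Euclidean: yes — any two successors of a common world are S-related.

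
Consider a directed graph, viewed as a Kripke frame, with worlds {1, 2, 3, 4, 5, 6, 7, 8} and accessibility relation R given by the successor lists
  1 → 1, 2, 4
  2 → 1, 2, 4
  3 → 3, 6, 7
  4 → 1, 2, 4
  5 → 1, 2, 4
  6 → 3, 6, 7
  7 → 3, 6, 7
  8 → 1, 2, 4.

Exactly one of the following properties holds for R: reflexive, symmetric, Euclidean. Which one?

Euclidean

Reflexive: no — 5 is not related to itself.
Symmetric: no — 5 R 1 but not 1 R 5.
Euclidean: yes — any two successors of a common world are R-related.
Only Euclidean holds.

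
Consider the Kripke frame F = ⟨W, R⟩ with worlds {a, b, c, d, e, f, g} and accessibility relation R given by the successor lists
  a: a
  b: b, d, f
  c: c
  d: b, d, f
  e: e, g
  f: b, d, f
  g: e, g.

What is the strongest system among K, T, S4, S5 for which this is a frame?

S5

Reflexive (axiom T): yes — every world is R-related to itself.
Transitive (axiom 4): yes — every two-step R-path is closed by a direct edge.
Euclidean (axiom 5): yes — any two successors of a common world are R-related.
So F validates K, T, S4, S5. The strongest is S5.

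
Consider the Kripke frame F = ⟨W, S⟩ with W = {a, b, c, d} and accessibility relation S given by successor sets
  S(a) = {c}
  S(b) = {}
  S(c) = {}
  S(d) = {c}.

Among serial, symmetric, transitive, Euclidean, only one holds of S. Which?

transitive

Serial: no — b has no S-successor.
Symmetric: no — a S c but not c S a.
Transitive: yes — every two-step S-path is closed by a direct edge.
Euclidean: no — a S c and a S c, but not c S c.
Only transitive holds.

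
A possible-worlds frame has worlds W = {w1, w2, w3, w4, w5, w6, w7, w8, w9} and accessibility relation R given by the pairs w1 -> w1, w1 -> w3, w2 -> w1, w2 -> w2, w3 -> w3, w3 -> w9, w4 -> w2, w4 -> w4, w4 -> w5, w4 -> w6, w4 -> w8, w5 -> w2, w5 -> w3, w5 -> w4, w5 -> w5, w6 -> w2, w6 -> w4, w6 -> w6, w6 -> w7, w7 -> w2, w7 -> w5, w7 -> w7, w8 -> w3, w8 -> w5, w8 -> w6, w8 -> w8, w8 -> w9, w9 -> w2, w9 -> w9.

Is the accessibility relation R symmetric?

Symmetric: no — w1 R w3 but not w3 R w1.

No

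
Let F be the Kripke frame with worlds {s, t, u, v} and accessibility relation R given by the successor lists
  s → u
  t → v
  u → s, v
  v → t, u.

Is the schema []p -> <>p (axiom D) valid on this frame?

Yes

By correspondence theory, D is valid on a frame iff R is serial.
Serial: yes — every world has a successor (e.g. s R u).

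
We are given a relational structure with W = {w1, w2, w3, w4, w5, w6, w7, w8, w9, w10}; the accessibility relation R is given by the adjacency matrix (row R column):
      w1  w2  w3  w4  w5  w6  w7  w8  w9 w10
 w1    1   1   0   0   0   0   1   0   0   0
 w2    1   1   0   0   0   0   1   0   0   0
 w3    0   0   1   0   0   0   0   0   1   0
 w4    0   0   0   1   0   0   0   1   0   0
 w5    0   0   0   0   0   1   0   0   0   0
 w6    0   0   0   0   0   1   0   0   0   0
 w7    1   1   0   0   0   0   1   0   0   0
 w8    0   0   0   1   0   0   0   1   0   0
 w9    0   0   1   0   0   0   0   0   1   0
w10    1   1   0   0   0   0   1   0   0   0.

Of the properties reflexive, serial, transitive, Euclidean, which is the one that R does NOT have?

Reflexive: no — w5 is not related to itself.
Serial: yes — every world has a successor (e.g. w1 R w1).
Transitive: yes — every two-step R-path is closed by a direct edge.
Euclidean: yes — any two successors of a common world are R-related.
Only reflexive fails.

reflexive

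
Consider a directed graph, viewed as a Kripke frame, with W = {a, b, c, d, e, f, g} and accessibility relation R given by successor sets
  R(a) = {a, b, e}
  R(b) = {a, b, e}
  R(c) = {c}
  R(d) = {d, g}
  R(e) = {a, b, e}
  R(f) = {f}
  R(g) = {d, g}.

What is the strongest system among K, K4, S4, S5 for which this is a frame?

S5

Transitive (axiom 4): yes — every two-step R-path is closed by a direct edge.
Reflexive (axiom T): yes — every world is R-related to itself.
Euclidean (axiom 5): yes — any two successors of a common world are R-related.
So F validates K, K4, S4, S5. The strongest is S5.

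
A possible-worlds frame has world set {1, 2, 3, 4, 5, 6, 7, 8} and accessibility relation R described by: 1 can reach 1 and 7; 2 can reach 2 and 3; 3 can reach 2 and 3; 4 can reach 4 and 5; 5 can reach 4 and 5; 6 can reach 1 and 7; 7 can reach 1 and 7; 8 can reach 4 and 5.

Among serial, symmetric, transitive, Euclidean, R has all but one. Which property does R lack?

symmetric

Serial: yes — every world has a successor (e.g. 1 R 1).
Symmetric: no — 6 R 1 but not 1 R 6.
Transitive: yes — every two-step R-path is closed by a direct edge.
Euclidean: yes — any two successors of a common world are R-related.
Only symmetric fails.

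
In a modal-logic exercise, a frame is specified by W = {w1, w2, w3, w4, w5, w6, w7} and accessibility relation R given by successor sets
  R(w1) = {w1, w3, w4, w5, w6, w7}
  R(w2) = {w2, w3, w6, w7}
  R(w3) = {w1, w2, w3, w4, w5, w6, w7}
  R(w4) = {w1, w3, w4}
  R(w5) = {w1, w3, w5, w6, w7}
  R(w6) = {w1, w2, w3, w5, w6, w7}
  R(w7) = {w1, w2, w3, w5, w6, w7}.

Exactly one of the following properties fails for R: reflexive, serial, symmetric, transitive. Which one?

Reflexive: yes — every world is R-related to itself.
Serial: yes — every world has a successor (e.g. w1 R w1).
Symmetric: yes — every pair in R has its reverse in R.
Transitive: no — w1 R w3 and w3 R w2, but not w1 R w2.
Only transitive fails.

transitive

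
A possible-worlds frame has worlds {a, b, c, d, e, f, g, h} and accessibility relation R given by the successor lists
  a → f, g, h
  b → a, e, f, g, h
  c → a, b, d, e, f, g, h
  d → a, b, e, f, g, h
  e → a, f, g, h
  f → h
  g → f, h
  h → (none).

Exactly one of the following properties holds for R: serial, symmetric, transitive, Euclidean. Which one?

transitive

Serial: no — h has no R-successor.
Symmetric: no — a R f but not f R a.
Transitive: yes — every two-step R-path is closed by a direct edge.
Euclidean: no — a R f and a R g, but not f R g.
Only transitive holds.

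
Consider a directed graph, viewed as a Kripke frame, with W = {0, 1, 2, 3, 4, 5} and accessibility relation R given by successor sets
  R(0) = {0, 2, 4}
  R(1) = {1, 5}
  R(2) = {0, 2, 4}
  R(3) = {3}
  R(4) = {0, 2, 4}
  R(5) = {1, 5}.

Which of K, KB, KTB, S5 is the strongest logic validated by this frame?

Symmetric (axiom B): yes — every pair in R has its reverse in R.
Reflexive (axiom T): yes — every world is R-related to itself.
Euclidean (axiom 5): yes — any two successors of a common world are R-related.
So F validates K, KB, KTB, S5. The strongest is S5.

S5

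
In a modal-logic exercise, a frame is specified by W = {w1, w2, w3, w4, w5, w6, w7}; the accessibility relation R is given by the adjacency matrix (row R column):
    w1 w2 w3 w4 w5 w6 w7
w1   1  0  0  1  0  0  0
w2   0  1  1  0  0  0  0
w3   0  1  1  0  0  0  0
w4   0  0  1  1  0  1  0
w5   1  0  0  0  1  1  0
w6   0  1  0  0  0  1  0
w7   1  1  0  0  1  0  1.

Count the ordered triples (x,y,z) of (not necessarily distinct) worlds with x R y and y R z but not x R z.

Enumerating: (w1,w4,w3), (w1,w4,w6), (w4,w3,w2), (w4,w6,w2), (w5,w1,w4), (w5,w6,w2), (w6,w2,w3), (w7,w1,w4), (w7,w2,w3), (w7,w5,w6).

10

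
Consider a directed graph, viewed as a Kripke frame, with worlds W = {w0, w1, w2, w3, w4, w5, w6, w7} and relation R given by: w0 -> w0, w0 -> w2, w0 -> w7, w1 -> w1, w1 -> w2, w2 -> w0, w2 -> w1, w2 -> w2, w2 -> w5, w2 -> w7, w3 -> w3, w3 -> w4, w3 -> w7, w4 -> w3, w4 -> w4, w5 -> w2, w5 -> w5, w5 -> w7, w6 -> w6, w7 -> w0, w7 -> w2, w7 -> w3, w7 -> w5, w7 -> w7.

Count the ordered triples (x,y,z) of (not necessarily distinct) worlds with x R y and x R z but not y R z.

Enumerating: (w2,w0,w1), (w2,w0,w5), (w2,w1,w0), (w2,w1,w5), (w2,w1,w7), (w2,w5,w0), (w2,w5,w1), (w2,w7,w1), (w3,w4,w7), (w3,w7,w4), (w7,w0,w3), (w7,w0,w5), (w7,w2,w3), (w7,w3,w0), (w7,w3,w2), (w7,w3,w5), (w7,w5,w0), (w7,w5,w3).

18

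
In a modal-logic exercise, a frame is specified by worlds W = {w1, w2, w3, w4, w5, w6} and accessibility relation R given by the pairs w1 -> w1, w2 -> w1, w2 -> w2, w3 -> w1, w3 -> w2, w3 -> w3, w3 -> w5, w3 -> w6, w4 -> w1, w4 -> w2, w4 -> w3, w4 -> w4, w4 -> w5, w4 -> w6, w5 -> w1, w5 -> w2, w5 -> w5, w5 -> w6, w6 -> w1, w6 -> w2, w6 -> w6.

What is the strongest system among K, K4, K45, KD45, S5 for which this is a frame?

K4

Transitive (axiom 4): yes — every two-step R-path is closed by a direct edge.
Euclidean (axiom 5): no — w3 R w1 and w3 R w2, but not w1 R w2.
Serial (axiom D): yes — every world has a successor (e.g. w1 R w1).
Reflexive (axiom T): yes — every world is R-related to itself.
So F validates K, K4; K45 would additionally require R to be Euclidean. The strongest is K4.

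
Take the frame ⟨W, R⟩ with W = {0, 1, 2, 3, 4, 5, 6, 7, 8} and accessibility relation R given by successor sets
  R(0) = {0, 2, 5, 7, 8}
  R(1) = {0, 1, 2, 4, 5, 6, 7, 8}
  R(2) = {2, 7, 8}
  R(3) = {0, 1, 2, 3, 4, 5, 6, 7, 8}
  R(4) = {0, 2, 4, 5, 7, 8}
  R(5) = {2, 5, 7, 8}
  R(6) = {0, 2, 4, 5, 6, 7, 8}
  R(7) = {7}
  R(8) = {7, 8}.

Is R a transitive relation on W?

Transitive: yes — every two-step R-path is closed by a direct edge.

Yes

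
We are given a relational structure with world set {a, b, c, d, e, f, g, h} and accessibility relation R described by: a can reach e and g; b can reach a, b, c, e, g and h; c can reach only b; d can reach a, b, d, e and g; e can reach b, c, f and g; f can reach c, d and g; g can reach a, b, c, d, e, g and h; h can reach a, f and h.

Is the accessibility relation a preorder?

Reflexive: no — a is not related to itself.
Transitive: no — a R e and e R b, but not a R b.
So R is not a preorder.

No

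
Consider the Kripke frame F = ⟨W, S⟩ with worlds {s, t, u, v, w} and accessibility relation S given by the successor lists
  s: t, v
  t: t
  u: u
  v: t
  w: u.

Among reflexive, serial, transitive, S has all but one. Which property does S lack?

Reflexive: no — s is not related to itself.
Serial: yes — every world has a successor (e.g. s S t).
Transitive: yes — every two-step S-path is closed by a direct edge.
Only reflexive fails.

reflexive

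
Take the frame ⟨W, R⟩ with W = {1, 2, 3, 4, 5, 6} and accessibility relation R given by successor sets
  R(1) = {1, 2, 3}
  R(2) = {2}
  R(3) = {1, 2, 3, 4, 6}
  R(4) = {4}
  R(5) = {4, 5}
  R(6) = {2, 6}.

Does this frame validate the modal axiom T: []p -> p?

Axiom T corresponds to the accessibility relation being reflexive.
Reflexive: yes — every world is R-related to itself.

Yes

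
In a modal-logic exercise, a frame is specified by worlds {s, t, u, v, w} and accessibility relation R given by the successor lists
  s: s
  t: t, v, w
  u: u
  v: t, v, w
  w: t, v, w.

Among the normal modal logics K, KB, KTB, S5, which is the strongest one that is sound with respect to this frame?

Symmetric (axiom B): yes — every pair in R has its reverse in R.
Reflexive (axiom T): yes — every world is R-related to itself.
Euclidean (axiom 5): yes — any two successors of a common world are R-related.
So F validates K, KB, KTB, S5. The strongest is S5.

S5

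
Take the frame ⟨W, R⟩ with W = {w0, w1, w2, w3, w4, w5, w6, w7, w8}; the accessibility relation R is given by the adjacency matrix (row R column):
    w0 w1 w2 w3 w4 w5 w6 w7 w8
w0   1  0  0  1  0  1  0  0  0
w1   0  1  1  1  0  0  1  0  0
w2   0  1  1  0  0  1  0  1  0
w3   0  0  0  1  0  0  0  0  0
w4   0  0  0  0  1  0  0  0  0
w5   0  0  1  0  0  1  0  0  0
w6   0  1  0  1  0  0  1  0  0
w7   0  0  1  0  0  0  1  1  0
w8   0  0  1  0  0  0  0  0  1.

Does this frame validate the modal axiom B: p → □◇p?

Axiom B corresponds to the accessibility relation being symmetric.
Symmetric: no — w0 R w3 but not w3 R w0.

No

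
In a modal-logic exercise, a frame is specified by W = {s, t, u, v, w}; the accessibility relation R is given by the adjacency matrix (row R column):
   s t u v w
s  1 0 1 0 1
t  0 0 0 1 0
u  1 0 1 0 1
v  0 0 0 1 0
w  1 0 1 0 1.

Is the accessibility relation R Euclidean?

Euclidean: yes — any two successors of a common world are R-related.

Yes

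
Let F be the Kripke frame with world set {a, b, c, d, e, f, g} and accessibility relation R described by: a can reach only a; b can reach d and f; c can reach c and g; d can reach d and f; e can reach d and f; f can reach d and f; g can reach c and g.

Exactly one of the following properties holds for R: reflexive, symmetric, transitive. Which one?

transitive

Reflexive: no — b is not related to itself.
Symmetric: no — b R d but not d R b.
Transitive: yes — every two-step R-path is closed by a direct edge.
Only transitive holds.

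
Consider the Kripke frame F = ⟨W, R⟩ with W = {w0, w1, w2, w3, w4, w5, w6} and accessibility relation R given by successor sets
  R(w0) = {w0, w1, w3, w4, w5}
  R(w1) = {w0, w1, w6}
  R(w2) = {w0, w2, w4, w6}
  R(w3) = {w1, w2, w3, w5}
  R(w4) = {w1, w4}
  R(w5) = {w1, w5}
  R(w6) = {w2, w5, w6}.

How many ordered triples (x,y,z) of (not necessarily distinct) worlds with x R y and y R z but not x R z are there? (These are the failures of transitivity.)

24

Enumerating: (w0,w1,w6), (w0,w3,w2), (w1,w0,w3), (w1,w0,w4), (w1,w0,w5), (w1,w6,w2), (w1,w6,w5), (w2,w0,w1), (w2,w0,w3), (w2,w0,w5), (w2,w4,w1), (w2,w6,w5), … and 12 more.
Total: 24.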